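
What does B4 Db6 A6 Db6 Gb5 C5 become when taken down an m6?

D#4 F5 C#6 F5 Bb4 E4

B4 becomes D#4
Db6 becomes F5
A6 becomes C#6
Db6 becomes F5
Gb5 becomes Bb4
C5 becomes E4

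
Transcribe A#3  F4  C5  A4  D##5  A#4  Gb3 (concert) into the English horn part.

E#4 C5 G5 E5 A##5 E#5 Db4

The English horn sounds a perfect fifth below written, so the written part must be a perfect fifth above concert — transpose each note up.
A#3 becomes E#4
F4 becomes C5
C5 becomes G5
A4 becomes E5
D##5 becomes A##5
A#4 becomes E#5
Gb3 becomes Db4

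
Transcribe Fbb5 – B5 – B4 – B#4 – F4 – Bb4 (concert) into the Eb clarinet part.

Dbb5 G#5 G#4 G##4 D4 G4

The Eb clarinet sounds a minor third above written, so the written part must be a minor third below concert — transpose each note down.
Fbb5 → Dbb5
B5 → G#5
B4 → G#4
B#4 → G##4
F4 → D4
Bb4 → G4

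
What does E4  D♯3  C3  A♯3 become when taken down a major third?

C4 B2 Ab2 F#3

A major third down from E4 gives C4.
A major third down from D#3 gives B2.
A major third down from C3 gives Ab2.
A#3 down a major third is F#3.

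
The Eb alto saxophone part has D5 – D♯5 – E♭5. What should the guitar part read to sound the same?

F5 F#5 Gb5

First find concert pitch: the Eb alto saxophone sounds a major sixth below written, so D5 D♯5 E♭5 sounds F4 F#4 Gb4.
Then write for guitar: it sounds a perfect octave below written, so the part must be a perfect octave above concert.
F4 → F5
F#4 → F#5
Gb4 → Gb5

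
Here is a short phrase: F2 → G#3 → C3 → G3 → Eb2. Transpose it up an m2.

Gb2 A3 Db3 Ab3 Fb2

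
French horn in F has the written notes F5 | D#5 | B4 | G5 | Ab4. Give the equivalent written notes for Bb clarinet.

C5 A#4 F#4 D5 Eb4

First find concert pitch: the French horn in F sounds a perfect fifth below written, so F5 D#5 B4 G5 Ab4 sounds Bb4 G#4 E4 C5 Db4.
Then write for Bb clarinet: it sounds a major second below written, so the part must be a major second above concert.
Bb4 → C5
G#4 → A#4
E4 → F#4
C5 → D5
Db4 → Eb4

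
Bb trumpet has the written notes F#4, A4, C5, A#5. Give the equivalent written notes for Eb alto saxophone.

C#5 E5 G5 E#6

First find concert pitch: the Bb trumpet sounds a major second below written, so F#4 A4 C5 A#5 sounds E4 G4 Bb4 G#5.
Then write for Eb alto saxophone: it sounds a major sixth below written, so the part must be a major sixth above concert.
E4 → C#5
G4 → E5
Bb4 → G5
G#5 → E#6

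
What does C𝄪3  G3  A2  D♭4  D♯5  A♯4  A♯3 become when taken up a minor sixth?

A#3 Eb4 F3 Bbb4 B5 F#5 F#4

C##3 up a minor sixth is A#3.
G3: a sixth up reaches E, and 8 semitones makes it Eb4.
A2 up a minor sixth is F3.
Db4: a sixth up reaches B, and 8 semitones makes it Bbb4.
A minor sixth up from D#5 gives B5.
A#4: a sixth up reaches F, and 8 semitones makes it F#5.
A minor sixth up from A#3 gives F#4.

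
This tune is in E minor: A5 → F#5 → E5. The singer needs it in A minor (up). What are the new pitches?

D6 B5 A5

E minor to A minor up is a perfect fourth, so every note moves up by that interval.
A5 -> D6
F#5 -> B5
E5 -> A5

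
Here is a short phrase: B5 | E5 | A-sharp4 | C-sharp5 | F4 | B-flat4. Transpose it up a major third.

D#6 G#5 C##5 E#5 A4 D5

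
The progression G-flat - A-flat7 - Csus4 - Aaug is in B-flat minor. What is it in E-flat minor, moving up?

Cb Db7 Fsus4 Daug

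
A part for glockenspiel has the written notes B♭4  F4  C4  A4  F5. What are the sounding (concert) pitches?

The glockenspiel sounds a perfect fifteenth above written, so transpose each written note up a perfect fifteenth.
Bb4 -> Bb6
F4 -> F6
C4 -> C6
A4 -> A6
F5 -> F7

Bb6 F6 C6 A6 F7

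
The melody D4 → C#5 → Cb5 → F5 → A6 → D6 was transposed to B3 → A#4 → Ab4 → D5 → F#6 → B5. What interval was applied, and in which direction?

Take the first pair: D4 → B3. D to B spans 3 letter names, so the interval is some kind of third.
B3 to D4 is 3 semitones, which makes it a minor third; the second version is lower, so the direction is down.
Checking another pair — D6 → B5 — gives the same interval.

down a minor third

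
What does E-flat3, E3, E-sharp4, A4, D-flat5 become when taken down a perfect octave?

Eb3 -> Eb2
E3 -> E2
E#4 -> E#3
A4 -> A3
Db5 -> Db4

Eb2 E2 E#3 A3 Db4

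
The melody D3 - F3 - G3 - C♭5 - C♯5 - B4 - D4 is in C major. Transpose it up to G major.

From C up to G is a perfect fifth; apply that to each pitch.
D3 to A3
F3 to C4
G3 to D4
Cb5 to Gb5
C#5 to G#5
B4 to F#5
D4 to A4

A3 C4 D4 Gb5 G#5 F#5 A4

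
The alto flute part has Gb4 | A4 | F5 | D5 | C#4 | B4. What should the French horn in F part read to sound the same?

First find concert pitch: the alto flute sounds a perfect fourth below written, so Gb4 A4 F5 D5 C#4 B4 sounds Db4 E4 C5 A4 G#3 F#4.
Then write for French horn in F: it sounds a perfect fifth below written, so the part must be a perfect fifth above concert.
Db4 → Ab4
E4 → B4
C5 → G5
A4 → E5
G#3 → D#4
F#4 → C#5

Ab4 B4 G5 E5 D#4 C#5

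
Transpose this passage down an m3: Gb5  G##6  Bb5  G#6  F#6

Eb5 E##6 G5 E#6 D#6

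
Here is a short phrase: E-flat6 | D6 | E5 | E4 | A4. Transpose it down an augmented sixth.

Eb6 gives Gbb5
D6 gives Fb5
E5 gives Gb4
E4 gives Gb3
A4 gives Cb4

Gbb5 Fb5 Gb4 Gb3 Cb4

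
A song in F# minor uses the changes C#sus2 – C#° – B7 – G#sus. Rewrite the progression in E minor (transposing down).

F# minor down to E minor is a major second; each chord root moves by that interval while the quality stays the same.
C#sus2: root C# down a major second → B, giving Bsus2.
C#°: root C# down a major second → B, giving B°.
B7: root B down a major second → A, giving A7.
G#sus: root G# down a major second → F#, giving F#sus.

Bsus2 B° A7 F#sus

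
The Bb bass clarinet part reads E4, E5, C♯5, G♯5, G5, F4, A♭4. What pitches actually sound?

D3 D4 B3 F#4 F4 Eb3 Gb3

The Bb bass clarinet sounds a major ninth below written, so transpose each written note down a major ninth.
E4 → D3
E5 → D4
C#5 → B3
G#5 → F#4
G5 → F4
F4 → Eb3
Ab4 → Gb3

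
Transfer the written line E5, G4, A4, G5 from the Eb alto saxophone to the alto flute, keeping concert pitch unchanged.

C5 Eb4 F4 Eb5

First find concert pitch: the Eb alto saxophone sounds a major sixth below written, so E5 G4 A4 G5 sounds G4 Bb3 C4 Bb4.
Then write for alto flute: it sounds a perfect fourth below written, so the part must be a perfect fourth above concert.
G4 → C5
Bb3 → Eb4
C4 → F4
Bb4 → Eb5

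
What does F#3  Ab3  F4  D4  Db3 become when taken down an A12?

Bb1 Dbb2 Bbb2 Gb2 Gbb1

F#3 -> Bb1
Ab3 -> Dbb2
F4 -> Bbb2
D4 -> Gb2
Db3 -> Gbb1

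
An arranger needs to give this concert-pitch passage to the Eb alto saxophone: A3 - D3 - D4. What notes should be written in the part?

F#4 B3 B4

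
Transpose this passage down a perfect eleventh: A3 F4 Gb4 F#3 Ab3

A3 -> E2
F4 -> C3
Gb4 -> Db3
F#3 -> C#2
Ab3 -> Eb2

E2 C3 Db3 C#2 Eb2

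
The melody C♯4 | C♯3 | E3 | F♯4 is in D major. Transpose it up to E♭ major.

D4 D3 F3 G4

D major to E♭ major up is a minor second, so every note moves up by that interval.
C#4 to D4
C#3 to D3
E3 to F3
F#4 to G4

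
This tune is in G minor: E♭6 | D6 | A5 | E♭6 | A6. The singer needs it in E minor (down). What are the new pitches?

C6 B5 F#5 C6 F#6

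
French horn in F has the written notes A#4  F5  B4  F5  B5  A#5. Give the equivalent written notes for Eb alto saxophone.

B#4 G5 C#5 G5 C#6 B#5

First find concert pitch: the French horn in F sounds a perfect fifth below written, so A#4 F5 B4 F5 B5 A#5 sounds D#4 Bb4 E4 Bb4 E5 D#5.
Then write for Eb alto saxophone: it sounds a major sixth below written, so the part must be a major sixth above concert.
D#4 → B#4
Bb4 → G5
E4 → C#5
Bb4 → G5
E5 → C#6
D#5 → B#5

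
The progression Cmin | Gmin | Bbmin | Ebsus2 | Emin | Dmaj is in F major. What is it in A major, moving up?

Emin Bmin Dmin Gsus2 G#min F#maj

F major up to A major is a major third; each chord root moves by that interval while the quality stays the same.
Cmin: root C up a major third → E, giving Emin.
Gmin: root G up a major third → B, giving Bmin.
Bbmin: root Bb up a major third → D, giving Dmin.
Ebsus2: root Eb up a major third → G, giving Gsus2.
Emin: root E up a major third → G#, giving G#min.
Dmaj: root D up a major third → F#, giving F#maj.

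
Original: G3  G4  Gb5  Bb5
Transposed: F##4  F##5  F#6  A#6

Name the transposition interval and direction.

up an augmented seventh

Take the first pair: G3 → F##4. G to F spans 7 letter names, so the interval is some kind of seventh.
G3 to F##4 is 12 semitones, which makes it an augmented seventh; the second version is higher, so the direction is up.
Checking another pair — Bb5 → A#6 — gives the same interval.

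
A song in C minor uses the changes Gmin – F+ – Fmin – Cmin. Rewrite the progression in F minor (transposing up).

C minor up to F minor is a perfect fourth; each chord root moves by that interval while the quality stays the same.
Gmin: root G up a perfect fourth → C, giving Cmin.
F+: root F up a perfect fourth → Bb, giving Bb+.
Fmin: root F up a perfect fourth → Bb, giving Bbmin.
Cmin: root C up a perfect fourth → F, giving Fmin.

Cmin Bb+ Bbmin Fmin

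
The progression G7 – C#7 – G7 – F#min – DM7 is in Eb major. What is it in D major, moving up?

F#7 B#7 F#7 E#min C#M7

Eb major up to D major is a major seventh; each chord root moves by that interval while the quality stays the same.
G7: root G up a major seventh → F#, giving F#7.
C#7: root C# up a major seventh → B#, giving B#7.
G7: root G up a major seventh → F#, giving F#7.
F#min: root F# up a major seventh → E#, giving E#min.
DM7: root D up a major seventh → C#, giving C#M7.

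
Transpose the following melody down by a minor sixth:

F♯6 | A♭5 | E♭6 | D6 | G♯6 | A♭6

A#5 C5 G5 F#5 B#5 C6

F#6: a sixth down reaches A, and 8 semitones makes it A#5.
Ab5: a sixth down reaches C, and 8 semitones makes it C5.
A minor sixth down from Eb6 gives G5.
D6: a sixth down reaches F, and 8 semitones makes it F#5.
G#6: a sixth down reaches B, and 8 semitones makes it B#5.
Ab6 down a minor sixth is C6.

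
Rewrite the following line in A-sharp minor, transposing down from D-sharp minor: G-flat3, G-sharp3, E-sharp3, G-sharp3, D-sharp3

From D-sharp down to A-sharp is a perfect fourth; apply that to each pitch.
Gb3 becomes Db3
G#3 becomes D#3
E#3 becomes B#2
G#3 becomes D#3
D#3 becomes A#2

Db3 D#3 B#2 D#3 A#2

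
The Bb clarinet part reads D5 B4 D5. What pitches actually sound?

C5 A4 C5

The Bb clarinet sounds a major second below written, so transpose each written note down a major second.
D5 → C5
B4 → A4
D5 → C5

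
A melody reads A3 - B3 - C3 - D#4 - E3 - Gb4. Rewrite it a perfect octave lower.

A2 B2 C2 D#3 E2 Gb3

A3 to A2
B3 to B2
C3 to C2
D#4 to D#3
E3 to E2
Gb4 to Gb3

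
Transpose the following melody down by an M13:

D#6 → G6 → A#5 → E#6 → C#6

F#4 Bb4 C#4 G#4 E4

D#6: a thirteenth down reaches F, and 21 semitones makes it F#4.
G6: a thirteenth down reaches B, and 21 semitones makes it Bb4.
A#5: a thirteenth down reaches C, and 21 semitones makes it C#4.
E#6 down a major thirteenth is G#4.
A major thirteenth down from C#6 gives E4.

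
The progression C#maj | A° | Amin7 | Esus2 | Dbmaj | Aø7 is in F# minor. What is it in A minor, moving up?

Emaj C° Cmin7 Gsus2 Fbmaj Cø7

F# minor up to A minor is a minor third; each chord root moves by that interval while the quality stays the same.
C#maj: root C# up a minor third → E, giving Emaj.
A°: root A up a minor third → C, giving C°.
Amin7: root A up a minor third → C, giving Cmin7.
Esus2: root E up a minor third → G, giving Gsus2.
Dbmaj: root Db up a minor third → Fb, giving Fbmaj.
Aø7: root A up a minor third → C, giving Cø7.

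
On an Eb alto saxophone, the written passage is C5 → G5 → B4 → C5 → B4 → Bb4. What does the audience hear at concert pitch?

Eb4 Bb4 D4 Eb4 D4 Db4

The Eb alto saxophone sounds a major sixth below written, so transpose each written note down a major sixth.
C5 to Eb4
G5 to Bb4
B4 to D4
C5 to Eb4
B4 to D4
Bb4 to Db4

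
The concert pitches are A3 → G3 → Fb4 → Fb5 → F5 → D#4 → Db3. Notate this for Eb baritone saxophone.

The Eb baritone saxophone sounds a major thirteenth below written, so the written part must be a major thirteenth above concert — transpose each note up.
A3 becomes F#5
G3 becomes E5
Fb4 becomes Db6
Fb5 becomes Db7
F5 becomes D7
D#4 becomes B#5
Db3 becomes Bb4

F#5 E5 Db6 Db7 D7 B#5 Bb4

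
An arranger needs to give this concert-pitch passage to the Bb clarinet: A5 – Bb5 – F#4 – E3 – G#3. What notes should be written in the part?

B5 C6 G#4 F#3 A#3

Written C4 sounds as Bb3 on the Bb clarinet, so concert pitches are written a major second up.
A5 gives B5
Bb5 gives C6
F#4 gives G#4
E3 gives F#3
G#3 gives A#3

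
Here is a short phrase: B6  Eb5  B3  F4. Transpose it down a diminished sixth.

D##6 G#4 D##3 A#3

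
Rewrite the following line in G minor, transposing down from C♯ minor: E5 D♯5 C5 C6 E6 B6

Bb4 A4 Gb4 Gb5 Bb5 F6

From C♯ down to G is an augmented fourth; apply that to each pitch.
E5 -> Bb4
D#5 -> A4
C5 -> Gb4
C6 -> Gb5
E6 -> Bb5
B6 -> F6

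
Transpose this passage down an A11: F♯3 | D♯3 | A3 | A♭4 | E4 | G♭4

C2 A1 Eb2 Ebb3 Bb2 Dbb3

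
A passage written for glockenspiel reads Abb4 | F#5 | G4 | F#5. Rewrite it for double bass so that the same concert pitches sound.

First find concert pitch: the glockenspiel sounds a perfect fifteenth above written, so Abb4 F#5 G4 F#5 sounds Abb6 F#7 G6 F#7.
Then write for double bass: it sounds a perfect octave below written, so the part must be a perfect octave above concert.
Abb6 → Abb7
F#7 → F#8
G6 → G7
F#7 → F#8

Abb7 F#8 G7 F#8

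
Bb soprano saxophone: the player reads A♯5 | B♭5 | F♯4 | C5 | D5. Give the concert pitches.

G#5 Ab5 E4 Bb4 C5

Written C4 on the Bb soprano saxophone sounds as Bb3, a major second lower; apply that shift to every note.
A#5 → G#5
Bb5 → Ab5
F#4 → E4
C5 → Bb4
D5 → C5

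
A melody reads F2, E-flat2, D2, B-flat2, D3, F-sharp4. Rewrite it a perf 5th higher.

C3 Bb2 A2 F3 A3 C#5

F2 up a perfect fifth is C3.
A perfect fifth up from Eb2 gives Bb2.
A perfect fifth up from D2 gives A2.
Bb2: a fifth up reaches F, and 7 semitones makes it F3.
D3 up a perfect fifth is A3.
F#4 up a perfect fifth is C#5.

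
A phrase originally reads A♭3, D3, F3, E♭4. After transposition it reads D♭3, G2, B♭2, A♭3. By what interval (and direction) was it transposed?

From Ab3 to Db3 is 5 letter names — a fifth of some quality.
Db3 to Ab3 is 7 semitones, which makes it a perfect fifth; the second version is lower, so the direction is down.
Checking another pair — Eb4 → Ab3 — gives the same interval.

down a perfect fifth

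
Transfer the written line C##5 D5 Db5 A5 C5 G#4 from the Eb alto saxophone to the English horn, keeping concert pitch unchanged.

B#4 C5 Cb5 G5 Bb4 F#4

First find concert pitch: the Eb alto saxophone sounds a major sixth below written, so C##5 D5 Db5 A5 C5 G#4 sounds E#4 F4 Fb4 C5 Eb4 B3.
Then write for English horn: it sounds a perfect fifth below written, so the part must be a perfect fifth above concert.
E#4 → B#4
F4 → C5
Fb4 → Cb5
C5 → G5
Eb4 → Bb4
B3 → F#4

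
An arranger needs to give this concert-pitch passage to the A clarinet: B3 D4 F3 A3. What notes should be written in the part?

The A clarinet sounds a minor third below written, so the written part must be a minor third above concert — transpose each note up.
B3 becomes D4
D4 becomes F4
F3 becomes Ab3
A3 becomes C4

D4 F4 Ab3 C4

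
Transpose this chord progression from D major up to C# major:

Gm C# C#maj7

F#m B# B#maj7

D major up to C# major is a major seventh; each chord root moves by that interval while the quality stays the same.
Gm: root G up a major seventh → F#, giving F#m.
C#: root C# up a major seventh → B#, giving B#.
C#maj7: root C# up a major seventh → B#, giving B#maj7.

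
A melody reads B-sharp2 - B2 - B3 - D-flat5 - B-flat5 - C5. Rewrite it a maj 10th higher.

B#2 becomes D##4
B2 becomes D#4
B3 becomes D#5
Db5 becomes F6
Bb5 becomes D7
C5 becomes E6

D##4 D#4 D#5 F6 D7 E6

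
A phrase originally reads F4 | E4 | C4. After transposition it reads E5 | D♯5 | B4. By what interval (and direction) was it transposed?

up a major seventh

From F4 to E5 is 7 letter names — a seventh of some quality.
F4 to E5 is 11 semitones, which makes it a major seventh; the second version is higher, so the direction is up.
Checking another pair — C4 → B4 — gives the same interval.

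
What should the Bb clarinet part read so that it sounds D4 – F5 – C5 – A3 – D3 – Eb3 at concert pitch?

E4 G5 D5 B3 E3 F3

The Bb clarinet sounds a major second below written, so the written part must be a major second above concert — transpose each note up.
D4 -> E4
F5 -> G5
C5 -> D5
A3 -> B3
D3 -> E3
Eb3 -> F3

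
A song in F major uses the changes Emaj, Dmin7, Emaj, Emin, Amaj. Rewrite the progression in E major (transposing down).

D#maj C#min7 D#maj D#min G#maj

F major down to E major is a minor second; each chord root moves by that interval while the quality stays the same.
Emaj: root E down a minor second → D#, giving D#maj.
Dmin7: root D down a minor second → C#, giving C#min7.
Emaj: root E down a minor second → D#, giving D#maj.
Emin: root E down a minor second → D#, giving D#min.
Amaj: root A down a minor second → G#, giving G#maj.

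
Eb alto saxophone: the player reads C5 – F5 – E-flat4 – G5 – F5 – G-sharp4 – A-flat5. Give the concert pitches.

Eb4 Ab4 Gb3 Bb4 Ab4 B3 Cb5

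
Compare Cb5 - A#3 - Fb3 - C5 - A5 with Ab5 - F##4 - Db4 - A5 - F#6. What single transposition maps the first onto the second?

up a major sixth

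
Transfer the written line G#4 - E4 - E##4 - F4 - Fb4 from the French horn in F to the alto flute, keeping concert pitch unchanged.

F#4 D4 D##4 Eb4 Ebb4

First find concert pitch: the French horn in F sounds a perfect fifth below written, so G#4 E4 E##4 F4 Fb4 sounds C#4 A3 A##3 Bb3 Bbb3.
Then write for alto flute: it sounds a perfect fourth below written, so the part must be a perfect fourth above concert.
C#4 → F#4
A3 → D4
A##3 → D##4
Bb3 → Eb4
Bbb3 → Ebb4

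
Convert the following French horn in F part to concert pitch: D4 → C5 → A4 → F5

G3 F4 D4 Bb4

The French horn in F sounds a perfect fifth below written, so transpose each written note down a perfect fifth.
D4 becomes G3
C5 becomes F4
A4 becomes D4
F5 becomes Bb4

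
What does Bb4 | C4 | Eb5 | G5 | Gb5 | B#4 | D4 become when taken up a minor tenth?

Db6 Eb5 Gb6 Bb6 Bbb6 D#6 F5

Bb4 gives Db6
C4 gives Eb5
Eb5 gives Gb6
G5 gives Bb6
Gb5 gives Bbb6
B#4 gives D#6
D4 gives F5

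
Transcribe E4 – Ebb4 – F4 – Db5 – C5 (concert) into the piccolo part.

E3 Ebb3 F3 Db4 C4

The piccolo sounds a perfect octave above written, so the written part must be a perfect octave below concert — transpose each note down.
E4 -> E3
Ebb4 -> Ebb3
F4 -> F3
Db5 -> Db4
C5 -> C4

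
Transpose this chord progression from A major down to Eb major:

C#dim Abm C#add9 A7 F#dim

Gdim Ebbm Gadd9 Eb7 Cdim

A major down to Eb major is an augmented fourth; each chord root moves by that interval while the quality stays the same.
C#dim: root C# down an augmented fourth → G, giving Gdim.
Abm: root Ab down an augmented fourth → Ebb, giving Ebbm.
C#add9: root C# down an augmented fourth → G, giving Gadd9.
A7: root A down an augmented fourth → Eb, giving Eb7.
F#dim: root F# down an augmented fourth → C, giving Cdim.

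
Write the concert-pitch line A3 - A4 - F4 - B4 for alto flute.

Written C4 sounds as G3 on the alto flute, so concert pitches are written a perfect fourth up.
A3 to D4
A4 to D5
F4 to Bb4
B4 to E5

D4 D5 Bb4 E5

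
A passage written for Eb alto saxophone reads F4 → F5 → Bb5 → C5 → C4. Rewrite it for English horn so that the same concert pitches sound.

Eb4 Eb5 Ab5 Bb4 Bb3

First find concert pitch: the Eb alto saxophone sounds a major sixth below written, so F4 F5 Bb5 C5 C4 sounds Ab3 Ab4 Db5 Eb4 Eb3.
Then write for English horn: it sounds a perfect fifth below written, so the part must be a perfect fifth above concert.
Ab3 → Eb4
Ab4 → Eb5
Db5 → Ab5
Eb4 → Bb4
Eb3 → Bb3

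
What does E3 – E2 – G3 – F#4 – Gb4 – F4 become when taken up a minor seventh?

E3 up a minor seventh is D4.
E2 up a minor seventh is D3.
G3 up a minor seventh is F4.
F#4 up a minor seventh is E5.
Gb4 up a minor seventh is Fb5.
A minor seventh up from F4 gives Eb5.

D4 D3 F4 E5 Fb5 Eb5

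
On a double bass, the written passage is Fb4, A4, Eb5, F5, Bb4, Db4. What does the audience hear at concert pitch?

The double bass sounds a perfect octave below written, so transpose each written note down a perfect octave.
Fb4 gives Fb3
A4 gives A3
Eb5 gives Eb4
F5 gives F4
Bb4 gives Bb3
Db4 gives Db3

Fb3 A3 Eb4 F4 Bb3 Db3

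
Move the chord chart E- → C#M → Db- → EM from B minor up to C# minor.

B minor up to C# minor is a major second; each chord root moves by that interval while the quality stays the same.
E-: root E up a major second → F#, giving F#-.
C#M: root C# up a major second → D#, giving D#M.
Db-: root Db up a major second → Eb, giving Eb-.
EM: root E up a major second → F#, giving F#M.

F#- D#M Eb- F#M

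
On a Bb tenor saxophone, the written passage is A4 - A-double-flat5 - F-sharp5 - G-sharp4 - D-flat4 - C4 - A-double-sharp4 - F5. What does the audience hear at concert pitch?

Written C4 on the Bb tenor saxophone sounds as Bb2, a major ninth lower; apply that shift to every note.
A4 becomes G3
Abb5 becomes Gbb4
F#5 becomes E4
G#4 becomes F#3
Db4 becomes Cb3
C4 becomes Bb2
A##4 becomes G##3
F5 becomes Eb4

G3 Gbb4 E4 F#3 Cb3 Bb2 G##3 Eb4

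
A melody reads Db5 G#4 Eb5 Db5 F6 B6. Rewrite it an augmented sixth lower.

Db5 -> Fbb4
G#4 -> Bb3
Eb5 -> Gbb4
Db5 -> Fbb4
F6 -> Abb5
B6 -> Db6

Fbb4 Bb3 Gbb4 Fbb4 Abb5 Db6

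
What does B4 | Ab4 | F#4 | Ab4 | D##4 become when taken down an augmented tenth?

B4 to Gb3
Ab4 to Fbb3
F#4 to Db3
Ab4 to Fbb3
D##4 to B2

Gb3 Fbb3 Db3 Fbb3 B2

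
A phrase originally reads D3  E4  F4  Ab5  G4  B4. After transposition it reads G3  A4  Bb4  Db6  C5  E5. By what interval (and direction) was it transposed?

up a perfect fourth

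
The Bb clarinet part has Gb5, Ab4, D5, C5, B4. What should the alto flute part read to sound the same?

Bbb5 Cb5 F5 Eb5 D5

First find concert pitch: the Bb clarinet sounds a major second below written, so Gb5 Ab4 D5 C5 B4 sounds Fb5 Gb4 C5 Bb4 A4.
Then write for alto flute: it sounds a perfect fourth below written, so the part must be a perfect fourth above concert.
Fb5 → Bbb5
Gb4 → Cb5
C5 → F5
Bb4 → Eb5
A4 → D5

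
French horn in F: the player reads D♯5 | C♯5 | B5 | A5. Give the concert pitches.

G#4 F#4 E5 D5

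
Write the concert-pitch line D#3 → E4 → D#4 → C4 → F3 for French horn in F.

A#3 B4 A#4 G4 C4

The French horn in F sounds a perfect fifth below written, so the written part must be a perfect fifth above concert — transpose each note up.
D#3 -> A#3
E4 -> B4
D#4 -> A#4
C4 -> G4
F3 -> C4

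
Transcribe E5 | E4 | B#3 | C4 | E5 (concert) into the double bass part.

E6 E5 B#4 C5 E6

Written C4 sounds as C3 on the double bass, so concert pitches are written a perfect octave up.
E5 → E6
E4 → E5
B#3 → B#4
C4 → C5
E5 → E6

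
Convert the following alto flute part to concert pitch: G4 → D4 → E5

D4 A3 B4

Written C4 on the alto flute sounds as G3, a perfect fourth lower; apply that shift to every note.
G4 -> D4
D4 -> A3
E5 -> B4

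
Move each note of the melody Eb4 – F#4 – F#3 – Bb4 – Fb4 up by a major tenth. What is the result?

A major tenth up from Eb4 gives G5.
F#4 up a major tenth is A#5.
F#3: a tenth up reaches A, and 16 semitones makes it A#4.
Bb4: a tenth up reaches D, and 16 semitones makes it D6.
A major tenth up from Fb4 gives Ab5.

G5 A#5 A#4 D6 Ab5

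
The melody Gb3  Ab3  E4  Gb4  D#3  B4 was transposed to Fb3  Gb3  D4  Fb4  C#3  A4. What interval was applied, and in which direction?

Take the first pair: Gb3 → Fb3. G to F spans 2 letter names, so the interval is some kind of second.
Fb3 to Gb3 is 2 semitones, which makes it a major second; the second version is lower, so the direction is down.
Checking another pair — B4 → A4 — gives the same interval.

down a major second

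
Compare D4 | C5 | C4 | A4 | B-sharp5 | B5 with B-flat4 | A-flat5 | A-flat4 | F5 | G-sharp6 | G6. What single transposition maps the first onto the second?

From D4 to Bb4 is 6 letter names — a sixth of some quality.
D4 to Bb4 is 8 semitones, which makes it a minor sixth; the second version is higher, so the direction is up.
Checking another pair — B5 → G6 — gives the same interval.

up a minor sixth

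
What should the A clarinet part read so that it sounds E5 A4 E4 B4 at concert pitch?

The A clarinet sounds a minor third below written, so the written part must be a minor third above concert — transpose each note up.
E5 → G5
A4 → C5
E4 → G4
B4 → D5

G5 C5 G4 D5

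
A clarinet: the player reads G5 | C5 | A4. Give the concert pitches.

E5 A4 F#4

The A clarinet sounds a minor third below written, so transpose each written note down a minor third.
G5 gives E5
C5 gives A4
A4 gives F#4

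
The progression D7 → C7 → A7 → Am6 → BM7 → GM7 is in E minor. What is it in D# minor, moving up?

C#7 B7 G#7 G#m6 A#M7 F#M7

E minor up to D# minor is a major seventh; each chord root moves by that interval while the quality stays the same.
D7: root D up a major seventh → C#, giving C#7.
C7: root C up a major seventh → B, giving B7.
A7: root A up a major seventh → G#, giving G#7.
Am6: root A up a major seventh → G#, giving G#m6.
BM7: root B up a major seventh → A#, giving A#M7.
GM7: root G up a major seventh → F#, giving F#M7.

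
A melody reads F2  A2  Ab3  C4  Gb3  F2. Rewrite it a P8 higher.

A perfect octave up from F2 gives F3.
A perfect octave up from A2 gives A3.
A perfect octave up from Ab3 gives Ab4.
C4: an octave up reaches C, and 12 semitones makes it C5.
Gb3: an octave up reaches G, and 12 semitones makes it Gb4.
F2: an octave up reaches F, and 12 semitones makes it F3.

F3 A3 Ab4 C5 Gb4 F3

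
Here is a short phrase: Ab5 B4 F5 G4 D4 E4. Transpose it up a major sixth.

F6 G#5 D6 E5 B4 C#5

Ab5 up a major sixth is F6.
B4 up a major sixth is G#5.
F5 up a major sixth is D6.
G4 up a major sixth is E5.
D4 up a major sixth is B4.
E4 up a major sixth is C#5.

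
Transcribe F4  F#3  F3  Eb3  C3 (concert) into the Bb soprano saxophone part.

Written C4 sounds as Bb3 on the Bb soprano saxophone, so concert pitches are written a major second up.
F4 to G4
F#3 to G#3
F3 to G3
Eb3 to F3
C3 to D3

G4 G#3 G3 F3 D3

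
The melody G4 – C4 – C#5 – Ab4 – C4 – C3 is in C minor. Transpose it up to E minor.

B4 E4 E#5 C5 E4 E3

C minor to E minor up is a major third, so every note moves up by that interval.
G4 gives B4
C4 gives E4
C#5 gives E#5
Ab4 gives C5
C4 gives E4
C3 gives E3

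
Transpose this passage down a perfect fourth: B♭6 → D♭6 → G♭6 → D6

F6 Ab5 Db6 A5

Bb6 to F6
Db6 to Ab5
Gb6 to Db6
D6 to A5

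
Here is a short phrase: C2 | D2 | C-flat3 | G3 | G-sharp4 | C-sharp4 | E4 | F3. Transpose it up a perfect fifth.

C2: a fifth up reaches G, and 7 semitones makes it G2.
D2: a fifth up reaches A, and 7 semitones makes it A2.
Cb3: a fifth up reaches G, and 7 semitones makes it Gb3.
G3: a fifth up reaches D, and 7 semitones makes it D4.
A perfect fifth up from G#4 gives D#5.
C#4: a fifth up reaches G, and 7 semitones makes it G#4.
A perfect fifth up from E4 gives B4.
F3 up a perfect fifth is C4.

G2 A2 Gb3 D4 D#5 G#4 B4 C4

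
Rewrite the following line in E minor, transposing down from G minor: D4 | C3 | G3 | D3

B3 A2 E3 B2

G minor to E minor down is a minor third, so every note moves down by that interval.
D4 to B3
C3 to A2
G3 to E3
D3 to B2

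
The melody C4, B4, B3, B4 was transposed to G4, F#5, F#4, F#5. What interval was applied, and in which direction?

up a perfect fifth

Take the first pair: C4 → G4. C to G spans 5 letter names, so the interval is some kind of fifth.
C4 to G4 is 7 semitones, which makes it a perfect fifth; the second version is higher, so the direction is up.
Checking another pair — B4 → F#5 — gives the same interval.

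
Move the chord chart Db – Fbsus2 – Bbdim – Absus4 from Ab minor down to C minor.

F Absus2 Ddim Csus4

Ab minor down to C minor is a minor sixth; each chord root moves by that interval while the quality stays the same.
Db: root Db down a minor sixth → F, giving F.
Fbsus2: root Fb down a minor sixth → Ab, giving Absus2.
Bbdim: root Bb down a minor sixth → D, giving Ddim.
Absus4: root Ab down a minor sixth → C, giving Csus4.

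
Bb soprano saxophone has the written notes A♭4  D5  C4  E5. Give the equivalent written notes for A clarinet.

First find concert pitch: the Bb soprano saxophone sounds a major second below written, so A♭4 D5 C4 E5 sounds Gb4 C5 Bb3 D5.
Then write for A clarinet: it sounds a minor third below written, so the part must be a minor third above concert.
Gb4 → Bbb4
C5 → Eb5
Bb3 → Db4
D5 → F5

Bbb4 Eb5 Db4 F5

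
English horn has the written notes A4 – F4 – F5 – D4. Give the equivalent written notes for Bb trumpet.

E4 C4 C5 A3

First find concert pitch: the English horn sounds a perfect fifth below written, so A4 F4 F5 D4 sounds D4 Bb3 Bb4 G3.
Then write for Bb trumpet: it sounds a major second below written, so the part must be a major second above concert.
D4 → E4
Bb3 → C4
Bb4 → C5
G3 → A3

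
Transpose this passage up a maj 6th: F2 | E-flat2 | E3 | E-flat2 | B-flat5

D3 C3 C#4 C3 G6

F2: a sixth up reaches D, and 9 semitones makes it D3.
Eb2 up a major sixth is C3.
A major sixth up from E3 gives C#4.
Eb2 up a major sixth is C3.
Bb5 up a major sixth is G6.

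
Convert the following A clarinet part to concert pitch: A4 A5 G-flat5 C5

F#4 F#5 Eb5 A4

Written C4 on the A clarinet sounds as A3, a minor third lower; apply that shift to every note.
A4 becomes F#4
A5 becomes F#5
Gb5 becomes Eb5
C5 becomes A4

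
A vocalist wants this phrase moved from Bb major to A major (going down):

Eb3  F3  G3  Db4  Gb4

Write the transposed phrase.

Bb major to A major down is a minor second, so every note moves down by that interval.
Eb3 -> D3
F3 -> E3
G3 -> F#3
Db4 -> C4
Gb4 -> F4

D3 E3 F#3 C4 F4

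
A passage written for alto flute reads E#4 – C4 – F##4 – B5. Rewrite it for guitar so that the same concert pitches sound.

B#4 G4 C##5 F#6

First find concert pitch: the alto flute sounds a perfect fourth below written, so E#4 C4 F##4 B5 sounds B#3 G3 C##4 F#5.
Then write for guitar: it sounds a perfect octave below written, so the part must be a perfect octave above concert.
B#3 → B#4
G3 → G4
C##4 → C##5
F#5 → F#6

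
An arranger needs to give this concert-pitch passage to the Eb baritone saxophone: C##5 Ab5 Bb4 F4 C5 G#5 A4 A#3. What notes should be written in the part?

Written C4 sounds as Eb2 on the Eb baritone saxophone, so concert pitches are written a major thirteenth up.
C##5 to A##6
Ab5 to F7
Bb4 to G6
F4 to D6
C5 to A6
G#5 to E#7
A4 to F#6
A#3 to F##5

A##6 F7 G6 D6 A6 E#7 F#6 F##5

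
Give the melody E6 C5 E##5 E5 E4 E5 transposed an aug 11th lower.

E6 down an augmented eleventh is Bb4.
C5: an eleventh down reaches G, and 18 semitones makes it Gb3.
E##5: an eleventh down reaches B, and 18 semitones makes it B#3.
E5: an eleventh down reaches B, and 18 semitones makes it Bb3.
E4 down an augmented eleventh is Bb2.
E5 down an augmented eleventh is Bb3.

Bb4 Gb3 B#3 Bb3 Bb2 Bb3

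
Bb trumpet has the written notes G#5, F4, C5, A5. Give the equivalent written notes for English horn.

First find concert pitch: the Bb trumpet sounds a major second below written, so G#5 F4 C5 A5 sounds F#5 Eb4 Bb4 G5.
Then write for English horn: it sounds a perfect fifth below written, so the part must be a perfect fifth above concert.
F#5 → C#6
Eb4 → Bb4
Bb4 → F5
G5 → D6

C#6 Bb4 F5 D6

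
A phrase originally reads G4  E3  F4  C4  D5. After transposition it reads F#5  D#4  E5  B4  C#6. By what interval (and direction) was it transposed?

Take the first pair: G4 → F#5. G to F spans 7 letter names, so the interval is some kind of seventh.
G4 to F#5 is 11 semitones, which makes it a major seventh; the second version is higher, so the direction is up.
Checking another pair — D5 → C#6 — gives the same interval.

up a major seventh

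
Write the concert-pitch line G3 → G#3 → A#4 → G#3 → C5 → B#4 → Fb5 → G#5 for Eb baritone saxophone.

Written C4 sounds as Eb2 on the Eb baritone saxophone, so concert pitches are written a major thirteenth up.
G3 -> E5
G#3 -> E#5
A#4 -> F##6
G#3 -> E#5
C5 -> A6
B#4 -> G##6
Fb5 -> Db7
G#5 -> E#7

E5 E#5 F##6 E#5 A6 G##6 Db7 E#7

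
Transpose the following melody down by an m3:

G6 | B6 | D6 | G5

E6 G#6 B5 E5

G6: a third down reaches E, and 3 semitones makes it E6.
A minor third down from B6 gives G#6.
A minor third down from D6 gives B5.
G5: a third down reaches E, and 3 semitones makes it E5.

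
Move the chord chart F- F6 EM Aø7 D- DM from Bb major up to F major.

C- C6 BM Eø7 A- AM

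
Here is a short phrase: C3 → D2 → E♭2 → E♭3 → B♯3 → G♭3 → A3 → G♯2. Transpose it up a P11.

F4 G3 Ab3 Ab4 E#5 Cb5 D5 C#4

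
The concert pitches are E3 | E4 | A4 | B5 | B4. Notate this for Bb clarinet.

F#3 F#4 B4 C#6 C#5

Written C4 sounds as Bb3 on the Bb clarinet, so concert pitches are written a major second up.
E3 → F#3
E4 → F#4
A4 → B4
B5 → C#6
B4 → C#5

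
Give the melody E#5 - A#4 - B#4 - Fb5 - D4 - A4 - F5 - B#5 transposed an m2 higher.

F#5 B4 C#5 Gbb5 Eb4 Bb4 Gb5 C#6

E#5 -> F#5
A#4 -> B4
B#4 -> C#5
Fb5 -> Gbb5
D4 -> Eb4
A4 -> Bb4
F5 -> Gb5
B#5 -> C#6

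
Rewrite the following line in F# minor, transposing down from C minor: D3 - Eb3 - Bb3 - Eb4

C minor to F# minor down is a diminished fifth, so every note moves down by that interval.
D3 → G#2
Eb3 → A2
Bb3 → E3
Eb4 → A3

G#2 A2 E3 A3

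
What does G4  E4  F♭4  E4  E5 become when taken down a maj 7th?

A major seventh down from G4 gives Ab3.
E4: a seventh down reaches F, and 11 semitones makes it F3.
Fb4: a seventh down reaches G, and 11 semitones makes it Gbb3.
A major seventh down from E4 gives F3.
E5 down a major seventh is F4.

Ab3 F3 Gbb3 F3 F4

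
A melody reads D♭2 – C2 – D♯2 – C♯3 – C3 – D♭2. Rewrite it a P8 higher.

Db3 C3 D#3 C#4 C4 Db3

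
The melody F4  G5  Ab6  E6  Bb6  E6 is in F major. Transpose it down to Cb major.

Cb4 Db5 Ebb6 Bb5 Fb6 Bb5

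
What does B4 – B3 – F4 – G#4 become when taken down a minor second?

A#4 A#3 E4 F##4

B4 down a minor second is A#4.
B3: a second down reaches A, and 1 semitone makes it A#3.
F4 down a minor second is E4.
G#4 down a minor second is F##4.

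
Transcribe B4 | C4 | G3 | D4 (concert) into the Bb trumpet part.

C#5 D4 A3 E4

Written C4 sounds as Bb3 on the Bb trumpet, so concert pitches are written a major second up.
B4 -> C#5
C4 -> D4
G3 -> A3
D4 -> E4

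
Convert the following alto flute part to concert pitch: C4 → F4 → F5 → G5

The alto flute sounds a perfect fourth below written, so transpose each written note down a perfect fourth.
C4 becomes G3
F4 becomes C4
F5 becomes C5
G5 becomes D5

G3 C4 C5 D5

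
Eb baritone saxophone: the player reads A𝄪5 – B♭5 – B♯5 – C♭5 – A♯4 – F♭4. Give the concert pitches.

C##4 Db4 D#4 Ebb3 C#3 Abb2

Written C4 on the Eb baritone saxophone sounds as Eb2, a major thirteenth lower; apply that shift to every note.
A##5 gives C##4
Bb5 gives Db4
B#5 gives D#4
Cb5 gives Ebb3
A#4 gives C#3
Fb4 gives Abb2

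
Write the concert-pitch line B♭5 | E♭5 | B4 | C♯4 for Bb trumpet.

C6 F5 C#5 D#4

The Bb trumpet sounds a major second below written, so the written part must be a major second above concert — transpose each note up.
Bb5 -> C6
Eb5 -> F5
B4 -> C#5
C#4 -> D#4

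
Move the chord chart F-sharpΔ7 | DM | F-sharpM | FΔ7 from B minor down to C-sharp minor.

B minor down to C-sharp minor is a minor seventh; each chord root moves by that interval while the quality stays the same.
F-sharpΔ7: root F-sharp down a minor seventh → G#, giving G#Δ7.
DM: root D down a minor seventh → E, giving EM.
F-sharpM: root F-sharp down a minor seventh → G#, giving G#M.
FΔ7: root F down a minor seventh → G, giving GΔ7.

G#Δ7 EM G#M GΔ7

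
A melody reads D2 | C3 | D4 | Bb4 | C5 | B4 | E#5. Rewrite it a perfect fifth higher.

A2 G3 A4 F5 G5 F#5 B#5

A perfect fifth up from D2 gives A2.
C3: a fifth up reaches G, and 7 semitones makes it G3.
D4 up a perfect fifth is A4.
A perfect fifth up from Bb4 gives F5.
A perfect fifth up from C5 gives G5.
B4 up a perfect fifth is F#5.
A perfect fifth up from E#5 gives B#5.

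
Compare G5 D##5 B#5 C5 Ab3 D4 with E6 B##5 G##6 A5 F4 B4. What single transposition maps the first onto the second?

up a major sixth

Take the first pair: G5 → E6. G to E spans 6 letter names, so the interval is some kind of sixth.
G5 to E6 is 9 semitones, which makes it a major sixth; the second version is higher, so the direction is up.
Checking another pair — D4 → B4 — gives the same interval.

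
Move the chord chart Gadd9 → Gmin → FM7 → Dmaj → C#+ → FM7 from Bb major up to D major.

Badd9 Bmin AM7 F#maj E#+ AM7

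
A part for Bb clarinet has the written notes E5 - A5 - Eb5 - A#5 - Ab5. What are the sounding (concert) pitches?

The Bb clarinet sounds a major second below written, so transpose each written note down a major second.
E5 → D5
A5 → G5
Eb5 → Db5
A#5 → G#5
Ab5 → Gb5

D5 G5 Db5 G#5 Gb5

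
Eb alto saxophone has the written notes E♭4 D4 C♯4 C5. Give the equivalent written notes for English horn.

Db4 C4 B3 Bb4

First find concert pitch: the Eb alto saxophone sounds a major sixth below written, so E♭4 D4 C♯4 C5 sounds Gb3 F3 E3 Eb4.
Then write for English horn: it sounds a perfect fifth below written, so the part must be a perfect fifth above concert.
Gb3 → Db4
F3 → C4
E3 → B3
Eb4 → Bb4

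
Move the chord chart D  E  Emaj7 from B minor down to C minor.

B minor down to C minor is a major seventh; each chord root moves by that interval while the quality stays the same.
D: root D down a major seventh → Eb, giving Eb.
E: root E down a major seventh → F, giving F.
Emaj7: root E down a major seventh → F, giving Fmaj7.

Eb F Fmaj7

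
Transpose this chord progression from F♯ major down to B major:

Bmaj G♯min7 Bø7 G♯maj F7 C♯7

F♯ major down to B major is a perfect fifth; each chord root moves by that interval while the quality stays the same.
Bmaj: root B down a perfect fifth → E, giving Emaj.
G♯min7: root G♯ down a perfect fifth → C#, giving C#min7.
Bø7: root B down a perfect fifth → E, giving Eø7.
G♯maj: root G♯ down a perfect fifth → C#, giving C#maj.
F7: root F down a perfect fifth → Bb, giving Bb7.
C♯7: root C♯ down a perfect fifth → F#, giving F#7.

Emaj C#min7 Eø7 C#maj Bb7 F#7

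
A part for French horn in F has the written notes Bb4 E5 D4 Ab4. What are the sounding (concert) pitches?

Eb4 A4 G3 Db4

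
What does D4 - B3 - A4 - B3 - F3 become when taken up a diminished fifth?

Ab4 F4 Eb5 F4 Cb4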